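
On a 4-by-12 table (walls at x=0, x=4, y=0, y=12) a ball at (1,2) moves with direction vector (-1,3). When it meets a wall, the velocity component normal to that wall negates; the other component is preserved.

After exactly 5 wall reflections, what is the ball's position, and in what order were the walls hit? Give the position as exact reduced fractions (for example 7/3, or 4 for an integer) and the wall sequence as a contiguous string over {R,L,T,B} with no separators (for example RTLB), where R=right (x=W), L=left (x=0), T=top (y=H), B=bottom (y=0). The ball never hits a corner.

1. t=1 → L at (0,5); v=(1,3)
2. t=7/3 → T at (7/3,12); v=(1,-3)
3. t=5/3 → R at (4,7); v=(-1,-3)
4. t=7/3 → B at (5/3,0); v=(-1,3)
5. t=5/3 → L at (0,5); v=(1,3)

Final position: (0,5)
Wall sequence: LTRBL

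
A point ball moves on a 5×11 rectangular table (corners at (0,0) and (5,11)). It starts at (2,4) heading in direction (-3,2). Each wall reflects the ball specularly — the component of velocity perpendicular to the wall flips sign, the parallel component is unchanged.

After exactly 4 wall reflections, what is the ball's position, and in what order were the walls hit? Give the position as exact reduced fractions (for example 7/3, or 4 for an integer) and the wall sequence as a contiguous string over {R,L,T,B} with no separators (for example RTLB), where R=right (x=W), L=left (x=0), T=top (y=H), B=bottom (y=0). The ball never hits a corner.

1. t=2/3 → L at (0,16/3); v=(3,2)
2. t=5/3 → R at (5,26/3); v=(-3,2)
3. t=7/6 → T at (3/2,11); v=(-3,-2)
4. t=1/2 → L at (0,10); v=(3,-2)

Final position: (0,10)
Wall sequence: LRTL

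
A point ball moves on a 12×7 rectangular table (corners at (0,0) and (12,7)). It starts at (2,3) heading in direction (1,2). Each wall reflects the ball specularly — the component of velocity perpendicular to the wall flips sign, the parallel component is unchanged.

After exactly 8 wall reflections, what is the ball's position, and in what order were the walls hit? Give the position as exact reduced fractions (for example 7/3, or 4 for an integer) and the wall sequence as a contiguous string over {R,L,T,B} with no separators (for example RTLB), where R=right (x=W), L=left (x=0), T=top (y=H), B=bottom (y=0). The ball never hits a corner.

Final position: (0,5)
Wall sequence: TBTRBTBL

1. t=2 → T at (4,7); v=(1,-2)
2. t=7/2 → B at (15/2,0); v=(1,2)
3. t=7/2 → T at (11,7); v=(1,-2)
4. t=1 → R at (12,5); v=(-1,-2)
5. t=5/2 → B at (19/2,0); v=(-1,2)
6. t=7/2 → T at (6,7); v=(-1,-2)
7. t=7/2 → B at (5/2,0); v=(-1,2)
8. t=5/2 → L at (0,5); v=(1,2)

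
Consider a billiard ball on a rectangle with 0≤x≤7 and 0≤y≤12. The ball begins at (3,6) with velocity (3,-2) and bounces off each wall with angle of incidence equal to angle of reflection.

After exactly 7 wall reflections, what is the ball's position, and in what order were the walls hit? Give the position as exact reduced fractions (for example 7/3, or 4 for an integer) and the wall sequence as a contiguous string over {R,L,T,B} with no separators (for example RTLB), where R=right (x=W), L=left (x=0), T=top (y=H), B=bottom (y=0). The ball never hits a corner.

Final position: (7,26/3)
Wall sequence: RBLRLTR

1. t=4/3 → R at (7,10/3); v=(-3,-2)
2. t=5/3 → B at (2,0); v=(-3,2)
3. t=2/3 → L at (0,4/3); v=(3,2)
4. t=7/3 → R at (7,6); v=(-3,2)
5. t=7/3 → L at (0,32/3); v=(3,2)
6. t=2/3 → T at (2,12); v=(3,-2)
7. t=5/3 → R at (7,26/3); v=(-3,-2)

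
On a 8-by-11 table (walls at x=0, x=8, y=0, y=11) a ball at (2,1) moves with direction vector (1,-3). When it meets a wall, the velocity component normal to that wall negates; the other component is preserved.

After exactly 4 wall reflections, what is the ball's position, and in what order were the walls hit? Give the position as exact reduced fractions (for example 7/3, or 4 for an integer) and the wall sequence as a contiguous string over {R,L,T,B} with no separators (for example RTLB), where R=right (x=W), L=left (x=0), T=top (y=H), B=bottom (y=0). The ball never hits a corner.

Final position: (19/3,0)
Wall sequence: BTRB

1. t=1/3 → B at (7/3,0); v=(1,3)
2. t=11/3 → T at (6,11); v=(1,-3)
3. t=2 → R at (8,5); v=(-1,-3)
4. t=5/3 → B at (19/3,0); v=(-1,3)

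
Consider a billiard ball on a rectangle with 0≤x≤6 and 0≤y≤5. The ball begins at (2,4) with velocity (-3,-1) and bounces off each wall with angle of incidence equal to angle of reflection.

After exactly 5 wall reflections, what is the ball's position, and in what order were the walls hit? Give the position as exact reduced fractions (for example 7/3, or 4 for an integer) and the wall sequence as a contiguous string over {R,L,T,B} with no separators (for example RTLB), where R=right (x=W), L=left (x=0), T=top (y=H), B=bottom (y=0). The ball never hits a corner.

1. t=2/3 → L at (0,10/3); v=(3,-1)
2. t=2 → R at (6,4/3); v=(-3,-1)
3. t=4/3 → B at (2,0); v=(-3,1)
4. t=2/3 → L at (0,2/3); v=(3,1)
5. t=2 → R at (6,8/3); v=(-3,1)

Final position: (6,8/3)
Wall sequence: LRBLR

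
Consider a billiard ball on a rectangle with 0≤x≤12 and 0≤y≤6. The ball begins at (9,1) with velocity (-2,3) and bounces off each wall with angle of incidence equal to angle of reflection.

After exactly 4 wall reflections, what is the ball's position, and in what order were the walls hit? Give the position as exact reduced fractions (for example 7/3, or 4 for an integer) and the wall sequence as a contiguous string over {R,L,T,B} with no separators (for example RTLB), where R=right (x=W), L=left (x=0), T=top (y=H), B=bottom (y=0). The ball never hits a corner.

Final position: (7/3,6)
Wall sequence: TBLT

1. t=5/3 → T at (17/3,6); v=(-2,-3)
2. t=2 → B at (5/3,0); v=(-2,3)
3. t=5/6 → L at (0,5/2); v=(2,3)
4. t=7/6 → T at (7/3,6); v=(2,-3)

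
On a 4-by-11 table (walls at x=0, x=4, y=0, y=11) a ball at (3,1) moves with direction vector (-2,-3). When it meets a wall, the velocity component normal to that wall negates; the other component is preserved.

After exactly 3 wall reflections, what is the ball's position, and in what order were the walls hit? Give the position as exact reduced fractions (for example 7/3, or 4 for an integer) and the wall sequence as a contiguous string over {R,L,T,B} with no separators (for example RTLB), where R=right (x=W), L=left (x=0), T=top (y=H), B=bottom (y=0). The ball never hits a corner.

1. t=1/3 → B at (7/3,0); v=(-2,3)
2. t=7/6 → L at (0,7/2); v=(2,3)
3. t=2 → R at (4,19/2); v=(-2,3)

Final position: (4,19/2)
Wall sequence: BLR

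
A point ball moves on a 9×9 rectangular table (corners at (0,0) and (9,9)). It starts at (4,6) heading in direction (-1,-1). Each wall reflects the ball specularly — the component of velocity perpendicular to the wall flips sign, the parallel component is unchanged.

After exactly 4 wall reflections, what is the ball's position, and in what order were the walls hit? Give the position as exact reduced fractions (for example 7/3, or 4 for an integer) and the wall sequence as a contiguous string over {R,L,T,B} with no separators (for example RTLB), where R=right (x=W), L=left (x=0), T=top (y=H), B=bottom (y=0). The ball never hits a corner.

Final position: (7,9)
Wall sequence: LBRT

1. t=4 → L at (0,2); v=(1,-1)
2. t=2 → B at (2,0); v=(1,1)
3. t=7 → R at (9,7); v=(-1,1)
4. t=2 → T at (7,9); v=(-1,-1)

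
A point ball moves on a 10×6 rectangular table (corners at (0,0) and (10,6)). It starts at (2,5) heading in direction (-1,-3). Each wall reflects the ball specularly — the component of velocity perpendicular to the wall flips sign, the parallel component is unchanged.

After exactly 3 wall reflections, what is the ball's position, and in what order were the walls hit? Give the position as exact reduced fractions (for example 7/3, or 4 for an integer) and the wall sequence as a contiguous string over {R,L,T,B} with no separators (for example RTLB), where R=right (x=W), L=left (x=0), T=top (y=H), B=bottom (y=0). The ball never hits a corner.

Final position: (5/3,6)
Wall sequence: BLT

1. t=5/3 → B at (1/3,0); v=(-1,3)
2. t=1/3 → L at (0,1); v=(1,3)
3. t=5/3 → T at (5/3,6); v=(1,-3)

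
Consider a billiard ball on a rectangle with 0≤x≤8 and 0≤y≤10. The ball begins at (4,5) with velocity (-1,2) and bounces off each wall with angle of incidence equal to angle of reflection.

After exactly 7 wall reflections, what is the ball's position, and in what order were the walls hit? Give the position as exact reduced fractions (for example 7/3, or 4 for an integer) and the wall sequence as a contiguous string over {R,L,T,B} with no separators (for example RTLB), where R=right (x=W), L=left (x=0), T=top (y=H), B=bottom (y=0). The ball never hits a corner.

1. t=5/2 → T at (3/2,10); v=(-1,-2)
2. t=3/2 → L at (0,7); v=(1,-2)
3. t=7/2 → B at (7/2,0); v=(1,2)
4. t=9/2 → R at (8,9); v=(-1,2)
5. t=1/2 → T at (15/2,10); v=(-1,-2)
6. t=5 → B at (5/2,0); v=(-1,2)
7. t=5/2 → L at (0,5); v=(1,2)

Final position: (0,5)
Wall sequence: TLBRTBL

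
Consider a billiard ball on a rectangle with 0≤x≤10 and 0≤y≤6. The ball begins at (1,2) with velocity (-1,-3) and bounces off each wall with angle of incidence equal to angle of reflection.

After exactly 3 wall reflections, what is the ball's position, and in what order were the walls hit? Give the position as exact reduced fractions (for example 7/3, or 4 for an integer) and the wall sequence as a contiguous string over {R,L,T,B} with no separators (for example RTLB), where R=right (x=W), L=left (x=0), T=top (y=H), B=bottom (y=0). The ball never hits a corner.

Final position: (5/3,6)
Wall sequence: BLT

1. t=2/3 → B at (1/3,0); v=(-1,3)
2. t=1/3 → L at (0,1); v=(1,3)
3. t=5/3 → T at (5/3,6); v=(1,-3)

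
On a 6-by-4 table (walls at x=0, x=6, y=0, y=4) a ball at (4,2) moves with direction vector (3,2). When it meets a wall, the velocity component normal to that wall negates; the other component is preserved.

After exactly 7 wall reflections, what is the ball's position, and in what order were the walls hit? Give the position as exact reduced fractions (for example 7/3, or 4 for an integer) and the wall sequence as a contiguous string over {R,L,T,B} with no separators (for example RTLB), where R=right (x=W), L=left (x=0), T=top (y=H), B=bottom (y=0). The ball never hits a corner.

1. t=2/3 → R at (6,10/3); v=(-3,2)
2. t=1/3 → T at (5,4); v=(-3,-2)
3. t=5/3 → L at (0,2/3); v=(3,-2)
4. t=1/3 → B at (1,0); v=(3,2)
5. t=5/3 → R at (6,10/3); v=(-3,2)
6. t=1/3 → T at (5,4); v=(-3,-2)
7. t=5/3 → L at (0,2/3); v=(3,-2)

Final position: (0,2/3)
Wall sequence: RTLBRTL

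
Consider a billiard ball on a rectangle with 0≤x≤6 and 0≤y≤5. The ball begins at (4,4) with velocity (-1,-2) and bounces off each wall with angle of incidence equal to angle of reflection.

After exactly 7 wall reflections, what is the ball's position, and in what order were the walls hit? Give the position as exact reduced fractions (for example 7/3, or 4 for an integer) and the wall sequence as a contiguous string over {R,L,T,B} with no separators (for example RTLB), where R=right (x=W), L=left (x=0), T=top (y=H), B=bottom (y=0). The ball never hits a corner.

Final position: (4,0)
Wall sequence: BLTBTRB

1. t=2 → B at (2,0); v=(-1,2)
2. t=2 → L at (0,4); v=(1,2)
3. t=1/2 → T at (1/2,5); v=(1,-2)
4. t=5/2 → B at (3,0); v=(1,2)
5. t=5/2 → T at (11/2,5); v=(1,-2)
6. t=1/2 → R at (6,4); v=(-1,-2)
7. t=2 → B at (4,0); v=(-1,2)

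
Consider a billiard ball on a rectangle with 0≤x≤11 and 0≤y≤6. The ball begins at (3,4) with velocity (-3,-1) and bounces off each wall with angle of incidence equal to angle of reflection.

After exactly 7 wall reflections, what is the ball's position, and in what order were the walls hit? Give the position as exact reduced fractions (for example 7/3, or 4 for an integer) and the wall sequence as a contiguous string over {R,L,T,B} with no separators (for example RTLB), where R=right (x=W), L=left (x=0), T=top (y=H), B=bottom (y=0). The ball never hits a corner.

Final position: (0,1/3)
Wall sequence: LBRLTRL

1. t=1 → L at (0,3); v=(3,-1)
2. t=3 → B at (9,0); v=(3,1)
3. t=2/3 → R at (11,2/3); v=(-3,1)
4. t=11/3 → L at (0,13/3); v=(3,1)
5. t=5/3 → T at (5,6); v=(3,-1)
6. t=2 → R at (11,4); v=(-3,-1)
7. t=11/3 → L at (0,1/3); v=(3,-1)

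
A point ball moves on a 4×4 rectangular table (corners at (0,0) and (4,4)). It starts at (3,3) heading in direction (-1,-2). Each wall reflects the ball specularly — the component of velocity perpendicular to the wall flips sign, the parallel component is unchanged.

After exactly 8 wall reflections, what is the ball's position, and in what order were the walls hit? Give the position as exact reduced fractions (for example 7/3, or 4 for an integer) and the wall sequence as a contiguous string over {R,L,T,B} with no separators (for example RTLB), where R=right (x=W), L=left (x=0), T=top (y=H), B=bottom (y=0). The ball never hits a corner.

1. t=3/2 → B at (3/2,0); v=(-1,2)
2. t=3/2 → L at (0,3); v=(1,2)
3. t=1/2 → T at (1/2,4); v=(1,-2)
4. t=2 → B at (5/2,0); v=(1,2)
5. t=3/2 → R at (4,3); v=(-1,2)
6. t=1/2 → T at (7/2,4); v=(-1,-2)
7. t=2 → B at (3/2,0); v=(-1,2)
8. t=3/2 → L at (0,3); v=(1,2)

Final position: (0,3)
Wall sequence: BLTBRTBL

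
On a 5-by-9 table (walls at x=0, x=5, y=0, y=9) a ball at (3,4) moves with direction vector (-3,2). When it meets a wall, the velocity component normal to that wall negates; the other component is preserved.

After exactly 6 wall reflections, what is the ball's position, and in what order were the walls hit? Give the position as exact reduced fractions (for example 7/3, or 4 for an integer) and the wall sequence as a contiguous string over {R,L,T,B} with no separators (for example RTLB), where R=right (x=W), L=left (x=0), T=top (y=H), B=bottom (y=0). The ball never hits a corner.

1. t=1 → L at (0,6); v=(3,2)
2. t=3/2 → T at (9/2,9); v=(3,-2)
3. t=1/6 → R at (5,26/3); v=(-3,-2)
4. t=5/3 → L at (0,16/3); v=(3,-2)
5. t=5/3 → R at (5,2); v=(-3,-2)
6. t=1 → B at (2,0); v=(-3,2)

Final position: (2,0)
Wall sequence: LTRLRB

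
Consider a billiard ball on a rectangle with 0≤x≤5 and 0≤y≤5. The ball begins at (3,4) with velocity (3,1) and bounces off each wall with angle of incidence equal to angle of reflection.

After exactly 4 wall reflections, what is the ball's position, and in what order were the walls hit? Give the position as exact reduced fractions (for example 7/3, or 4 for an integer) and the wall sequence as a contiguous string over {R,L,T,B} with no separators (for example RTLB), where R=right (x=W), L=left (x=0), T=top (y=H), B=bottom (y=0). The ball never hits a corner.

1. t=2/3 → R at (5,14/3); v=(-3,1)
2. t=1/3 → T at (4,5); v=(-3,-1)
3. t=4/3 → L at (0,11/3); v=(3,-1)
4. t=5/3 → R at (5,2); v=(-3,-1)

Final position: (5,2)
Wall sequence: RTLR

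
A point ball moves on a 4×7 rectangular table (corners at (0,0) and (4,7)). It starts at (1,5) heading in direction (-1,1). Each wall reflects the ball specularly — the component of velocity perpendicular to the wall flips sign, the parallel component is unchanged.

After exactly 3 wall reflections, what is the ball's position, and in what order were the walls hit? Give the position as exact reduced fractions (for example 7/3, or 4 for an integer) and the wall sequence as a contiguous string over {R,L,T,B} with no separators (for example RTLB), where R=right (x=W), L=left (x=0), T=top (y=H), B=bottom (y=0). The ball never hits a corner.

1. t=1 → L at (0,6); v=(1,1)
2. t=1 → T at (1,7); v=(1,-1)
3. t=3 → R at (4,4); v=(-1,-1)

Final position: (4,4)
Wall sequence: LTR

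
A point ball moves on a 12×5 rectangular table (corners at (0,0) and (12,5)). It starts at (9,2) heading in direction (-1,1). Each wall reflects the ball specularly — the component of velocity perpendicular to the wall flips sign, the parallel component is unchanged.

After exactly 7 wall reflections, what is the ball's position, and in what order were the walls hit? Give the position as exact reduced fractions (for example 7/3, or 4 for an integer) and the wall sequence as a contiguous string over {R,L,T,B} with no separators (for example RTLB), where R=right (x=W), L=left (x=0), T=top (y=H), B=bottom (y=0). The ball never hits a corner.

1. t=3 → T at (6,5); v=(-1,-1)
2. t=5 → B at (1,0); v=(-1,1)
3. t=1 → L at (0,1); v=(1,1)
4. t=4 → T at (4,5); v=(1,-1)
5. t=5 → B at (9,0); v=(1,1)
6. t=3 → R at (12,3); v=(-1,1)
7. t=2 → T at (10,5); v=(-1,-1)

Final position: (10,5)
Wall sequence: TBLTBRT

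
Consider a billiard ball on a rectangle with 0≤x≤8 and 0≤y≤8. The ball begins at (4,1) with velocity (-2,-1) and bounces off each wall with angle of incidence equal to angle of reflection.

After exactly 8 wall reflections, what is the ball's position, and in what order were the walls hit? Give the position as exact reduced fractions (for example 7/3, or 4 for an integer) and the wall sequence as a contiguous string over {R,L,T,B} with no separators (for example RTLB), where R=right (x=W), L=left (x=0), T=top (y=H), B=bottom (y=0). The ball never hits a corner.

1. t=1 → B at (2,0); v=(-2,1)
2. t=1 → L at (0,1); v=(2,1)
3. t=4 → R at (8,5); v=(-2,1)
4. t=3 → T at (2,8); v=(-2,-1)
5. t=1 → L at (0,7); v=(2,-1)
6. t=4 → R at (8,3); v=(-2,-1)
7. t=3 → B at (2,0); v=(-2,1)
8. t=1 → L at (0,1); v=(2,1)

Final position: (0,1)
Wall sequence: BLRTLRBL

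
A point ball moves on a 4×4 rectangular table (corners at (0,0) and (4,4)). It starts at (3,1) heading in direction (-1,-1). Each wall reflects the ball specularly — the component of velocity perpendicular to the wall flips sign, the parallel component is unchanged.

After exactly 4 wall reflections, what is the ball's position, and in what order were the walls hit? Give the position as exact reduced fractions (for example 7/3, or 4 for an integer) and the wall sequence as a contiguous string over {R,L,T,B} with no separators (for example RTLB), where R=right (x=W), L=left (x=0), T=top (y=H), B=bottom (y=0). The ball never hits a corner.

Final position: (4,2)
Wall sequence: BLTR

1. t=1 → B at (2,0); v=(-1,1)
2. t=2 → L at (0,2); v=(1,1)
3. t=2 → T at (2,4); v=(1,-1)
4. t=2 → R at (4,2); v=(-1,-1)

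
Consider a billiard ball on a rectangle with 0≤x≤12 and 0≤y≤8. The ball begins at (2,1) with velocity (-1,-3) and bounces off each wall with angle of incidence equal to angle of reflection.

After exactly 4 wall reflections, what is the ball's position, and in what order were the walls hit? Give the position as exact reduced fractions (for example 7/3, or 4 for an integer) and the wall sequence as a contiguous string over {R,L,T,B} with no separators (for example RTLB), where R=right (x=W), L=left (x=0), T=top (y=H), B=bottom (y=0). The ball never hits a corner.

Final position: (11/3,0)
Wall sequence: BLTB

1. t=1/3 → B at (5/3,0); v=(-1,3)
2. t=5/3 → L at (0,5); v=(1,3)
3. t=1 → T at (1,8); v=(1,-3)
4. t=8/3 → B at (11/3,0); v=(1,3)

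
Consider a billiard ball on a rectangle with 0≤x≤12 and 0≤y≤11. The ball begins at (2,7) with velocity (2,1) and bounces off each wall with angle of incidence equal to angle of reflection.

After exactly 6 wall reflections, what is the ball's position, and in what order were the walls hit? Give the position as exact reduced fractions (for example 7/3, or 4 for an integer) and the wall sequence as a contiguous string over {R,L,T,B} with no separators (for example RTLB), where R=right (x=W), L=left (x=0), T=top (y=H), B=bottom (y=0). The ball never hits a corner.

Final position: (0,8)
Wall sequence: TRLBRL

1. t=4 → T at (10,11); v=(2,-1)
2. t=1 → R at (12,10); v=(-2,-1)
3. t=6 → L at (0,4); v=(2,-1)
4. t=4 → B at (8,0); v=(2,1)
5. t=2 → R at (12,2); v=(-2,1)
6. t=6 → L at (0,8); v=(2,1)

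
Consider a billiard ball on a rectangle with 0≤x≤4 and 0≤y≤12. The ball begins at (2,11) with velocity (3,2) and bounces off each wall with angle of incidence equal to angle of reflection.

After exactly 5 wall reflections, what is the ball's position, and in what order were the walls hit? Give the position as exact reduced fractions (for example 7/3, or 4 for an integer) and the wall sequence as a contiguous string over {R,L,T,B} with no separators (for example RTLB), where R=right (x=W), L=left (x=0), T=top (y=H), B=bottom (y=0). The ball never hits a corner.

Final position: (0,11/3)
Wall sequence: TRLRL

1. t=1/2 → T at (7/2,12); v=(3,-2)
2. t=1/6 → R at (4,35/3); v=(-3,-2)
3. t=4/3 → L at (0,9); v=(3,-2)
4. t=4/3 → R at (4,19/3); v=(-3,-2)
5. t=4/3 → L at (0,11/3); v=(3,-2)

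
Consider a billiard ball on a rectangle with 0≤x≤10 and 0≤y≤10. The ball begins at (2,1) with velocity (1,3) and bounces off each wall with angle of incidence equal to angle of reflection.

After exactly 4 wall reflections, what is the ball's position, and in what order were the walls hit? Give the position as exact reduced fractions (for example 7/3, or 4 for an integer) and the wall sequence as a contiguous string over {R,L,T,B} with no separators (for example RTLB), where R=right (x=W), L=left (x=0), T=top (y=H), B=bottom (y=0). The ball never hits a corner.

Final position: (25/3,10)
Wall sequence: TBRT

1. t=3 → T at (5,10); v=(1,-3)
2. t=10/3 → B at (25/3,0); v=(1,3)
3. t=5/3 → R at (10,5); v=(-1,3)
4. t=5/3 → T at (25/3,10); v=(-1,-3)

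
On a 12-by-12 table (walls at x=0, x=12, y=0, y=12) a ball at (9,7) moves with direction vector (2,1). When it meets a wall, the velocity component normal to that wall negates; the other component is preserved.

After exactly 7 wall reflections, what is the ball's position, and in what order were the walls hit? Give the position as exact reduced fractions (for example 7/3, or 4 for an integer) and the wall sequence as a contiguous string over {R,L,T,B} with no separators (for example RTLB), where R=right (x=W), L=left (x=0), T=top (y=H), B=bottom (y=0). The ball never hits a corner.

Final position: (12,17/2)
Wall sequence: RTLRBLR

1. t=3/2 → R at (12,17/2); v=(-2,1)
2. t=7/2 → T at (5,12); v=(-2,-1)
3. t=5/2 → L at (0,19/2); v=(2,-1)
4. t=6 → R at (12,7/2); v=(-2,-1)
5. t=7/2 → B at (5,0); v=(-2,1)
6. t=5/2 → L at (0,5/2); v=(2,1)
7. t=6 → R at (12,17/2); v=(-2,1)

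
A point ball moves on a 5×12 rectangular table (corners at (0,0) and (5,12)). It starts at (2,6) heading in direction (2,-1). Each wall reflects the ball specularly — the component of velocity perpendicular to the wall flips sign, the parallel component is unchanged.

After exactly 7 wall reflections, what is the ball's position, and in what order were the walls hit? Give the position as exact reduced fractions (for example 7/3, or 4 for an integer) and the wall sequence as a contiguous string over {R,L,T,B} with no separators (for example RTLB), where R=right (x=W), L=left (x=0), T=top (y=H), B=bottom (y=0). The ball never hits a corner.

1. t=3/2 → R at (5,9/2); v=(-2,-1)
2. t=5/2 → L at (0,2); v=(2,-1)
3. t=2 → B at (4,0); v=(2,1)
4. t=1/2 → R at (5,1/2); v=(-2,1)
5. t=5/2 → L at (0,3); v=(2,1)
6. t=5/2 → R at (5,11/2); v=(-2,1)
7. t=5/2 → L at (0,8); v=(2,1)

Final position: (0,8)
Wall sequence: RLBRLRL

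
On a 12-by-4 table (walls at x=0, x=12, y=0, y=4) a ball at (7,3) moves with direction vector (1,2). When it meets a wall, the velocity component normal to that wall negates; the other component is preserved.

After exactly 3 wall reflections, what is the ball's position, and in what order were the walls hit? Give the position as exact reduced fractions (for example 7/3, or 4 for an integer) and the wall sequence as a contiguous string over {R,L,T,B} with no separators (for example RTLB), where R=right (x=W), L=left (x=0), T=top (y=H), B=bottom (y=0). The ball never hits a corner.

1. t=1/2 → T at (15/2,4); v=(1,-2)
2. t=2 → B at (19/2,0); v=(1,2)
3. t=2 → T at (23/2,4); v=(1,-2)

Final position: (23/2,4)
Wall sequence: TBT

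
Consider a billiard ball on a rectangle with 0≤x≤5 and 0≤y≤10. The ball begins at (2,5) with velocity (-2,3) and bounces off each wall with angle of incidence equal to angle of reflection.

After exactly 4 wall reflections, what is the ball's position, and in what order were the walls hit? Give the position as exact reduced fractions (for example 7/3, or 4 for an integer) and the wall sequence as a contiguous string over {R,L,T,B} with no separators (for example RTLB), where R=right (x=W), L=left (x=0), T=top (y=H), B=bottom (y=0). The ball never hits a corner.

1. t=1 → L at (0,8); v=(2,3)
2. t=2/3 → T at (4/3,10); v=(2,-3)
3. t=11/6 → R at (5,9/2); v=(-2,-3)
4. t=3/2 → B at (2,0); v=(-2,3)

Final position: (2,0)
Wall sequence: LTRB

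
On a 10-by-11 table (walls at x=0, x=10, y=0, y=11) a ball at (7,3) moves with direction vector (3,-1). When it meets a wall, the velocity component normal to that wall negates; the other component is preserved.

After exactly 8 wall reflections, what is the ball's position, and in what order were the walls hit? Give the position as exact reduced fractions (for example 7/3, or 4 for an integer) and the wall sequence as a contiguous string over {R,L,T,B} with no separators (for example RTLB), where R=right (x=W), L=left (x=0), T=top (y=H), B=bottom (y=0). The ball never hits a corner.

1. t=1 → R at (10,2); v=(-3,-1)
2. t=2 → B at (4,0); v=(-3,1)
3. t=4/3 → L at (0,4/3); v=(3,1)
4. t=10/3 → R at (10,14/3); v=(-3,1)
5. t=10/3 → L at (0,8); v=(3,1)
6. t=3 → T at (9,11); v=(3,-1)
7. t=1/3 → R at (10,32/3); v=(-3,-1)
8. t=10/3 → L at (0,22/3); v=(3,-1)

Final position: (0,22/3)
Wall sequence: RBLRLTRL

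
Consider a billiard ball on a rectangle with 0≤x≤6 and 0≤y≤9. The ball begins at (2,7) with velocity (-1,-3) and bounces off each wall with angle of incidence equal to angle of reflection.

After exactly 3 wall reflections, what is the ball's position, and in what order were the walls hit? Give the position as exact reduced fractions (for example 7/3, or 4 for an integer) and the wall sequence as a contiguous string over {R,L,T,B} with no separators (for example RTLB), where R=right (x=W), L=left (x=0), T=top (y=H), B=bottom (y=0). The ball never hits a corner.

1. t=2 → L at (0,1); v=(1,-3)
2. t=1/3 → B at (1/3,0); v=(1,3)
3. t=3 → T at (10/3,9); v=(1,-3)

Final position: (10/3,9)
Wall sequence: LBT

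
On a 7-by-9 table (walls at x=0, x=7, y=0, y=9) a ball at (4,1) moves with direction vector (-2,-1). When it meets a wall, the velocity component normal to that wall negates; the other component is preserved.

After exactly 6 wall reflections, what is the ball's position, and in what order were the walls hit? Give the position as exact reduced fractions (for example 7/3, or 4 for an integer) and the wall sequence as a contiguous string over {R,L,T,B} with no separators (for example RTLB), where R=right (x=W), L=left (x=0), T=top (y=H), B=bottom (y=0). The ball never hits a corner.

Final position: (7,13/2)
Wall sequence: BLRLTR

1. t=1 → B at (2,0); v=(-2,1)
2. t=1 → L at (0,1); v=(2,1)
3. t=7/2 → R at (7,9/2); v=(-2,1)
4. t=7/2 → L at (0,8); v=(2,1)
5. t=1 → T at (2,9); v=(2,-1)
6. t=5/2 → R at (7,13/2); v=(-2,-1)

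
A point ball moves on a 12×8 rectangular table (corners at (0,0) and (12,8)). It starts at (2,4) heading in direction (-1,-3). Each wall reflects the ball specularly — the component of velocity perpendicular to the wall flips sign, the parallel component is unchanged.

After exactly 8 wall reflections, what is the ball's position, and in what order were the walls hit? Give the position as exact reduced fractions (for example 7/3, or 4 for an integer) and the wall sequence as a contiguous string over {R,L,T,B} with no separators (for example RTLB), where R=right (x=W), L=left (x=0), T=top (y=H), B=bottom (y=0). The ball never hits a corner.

Final position: (34/3,8)
Wall sequence: BLTBTBRT

1. t=4/3 → B at (2/3,0); v=(-1,3)
2. t=2/3 → L at (0,2); v=(1,3)
3. t=2 → T at (2,8); v=(1,-3)
4. t=8/3 → B at (14/3,0); v=(1,3)
5. t=8/3 → T at (22/3,8); v=(1,-3)
6. t=8/3 → B at (10,0); v=(1,3)
7. t=2 → R at (12,6); v=(-1,3)
8. t=2/3 → T at (34/3,8); v=(-1,-3)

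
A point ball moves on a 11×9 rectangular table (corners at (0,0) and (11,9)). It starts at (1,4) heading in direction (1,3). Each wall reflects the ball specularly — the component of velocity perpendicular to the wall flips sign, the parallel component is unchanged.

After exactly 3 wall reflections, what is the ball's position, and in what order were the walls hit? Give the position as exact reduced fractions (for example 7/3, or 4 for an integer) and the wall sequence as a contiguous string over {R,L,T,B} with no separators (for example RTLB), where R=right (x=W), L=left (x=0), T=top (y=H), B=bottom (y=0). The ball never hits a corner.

1. t=5/3 → T at (8/3,9); v=(1,-3)
2. t=3 → B at (17/3,0); v=(1,3)
3. t=3 → T at (26/3,9); v=(1,-3)

Final position: (26/3,9)
Wall sequence: TBT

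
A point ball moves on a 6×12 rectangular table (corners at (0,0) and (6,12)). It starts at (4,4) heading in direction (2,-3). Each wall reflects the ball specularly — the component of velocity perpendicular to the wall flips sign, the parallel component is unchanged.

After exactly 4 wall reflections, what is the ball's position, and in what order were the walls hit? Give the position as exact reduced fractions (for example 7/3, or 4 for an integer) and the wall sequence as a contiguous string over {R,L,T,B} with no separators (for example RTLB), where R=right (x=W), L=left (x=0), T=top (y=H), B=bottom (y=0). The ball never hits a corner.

Final position: (8/3,12)
Wall sequence: RBLT

1. t=1 → R at (6,1); v=(-2,-3)
2. t=1/3 → B at (16/3,0); v=(-2,3)
3. t=8/3 → L at (0,8); v=(2,3)
4. t=4/3 → T at (8/3,12); v=(2,-3)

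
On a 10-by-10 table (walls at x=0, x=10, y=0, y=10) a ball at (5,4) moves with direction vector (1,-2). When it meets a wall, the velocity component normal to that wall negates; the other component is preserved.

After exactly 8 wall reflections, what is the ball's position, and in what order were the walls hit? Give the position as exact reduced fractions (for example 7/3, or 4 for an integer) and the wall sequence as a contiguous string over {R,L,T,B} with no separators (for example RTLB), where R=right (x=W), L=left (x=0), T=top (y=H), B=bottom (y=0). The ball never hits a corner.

1. t=2 → B at (7,0); v=(1,2)
2. t=3 → R at (10,6); v=(-1,2)
3. t=2 → T at (8,10); v=(-1,-2)
4. t=5 → B at (3,0); v=(-1,2)
5. t=3 → L at (0,6); v=(1,2)
6. t=2 → T at (2,10); v=(1,-2)
7. t=5 → B at (7,0); v=(1,2)
8. t=3 → R at (10,6); v=(-1,2)

Final position: (10,6)
Wall sequence: BRTBLTBR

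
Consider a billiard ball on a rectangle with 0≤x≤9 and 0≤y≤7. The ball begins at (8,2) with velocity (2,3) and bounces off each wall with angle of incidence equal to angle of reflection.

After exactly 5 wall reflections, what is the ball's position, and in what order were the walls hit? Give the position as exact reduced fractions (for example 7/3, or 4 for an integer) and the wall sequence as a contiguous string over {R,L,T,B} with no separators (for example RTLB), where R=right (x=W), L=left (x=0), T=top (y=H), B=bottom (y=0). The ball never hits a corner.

Final position: (8/3,7)
Wall sequence: RTBLT

1. t=1/2 → R at (9,7/2); v=(-2,3)
2. t=7/6 → T at (20/3,7); v=(-2,-3)
3. t=7/3 → B at (2,0); v=(-2,3)
4. t=1 → L at (0,3); v=(2,3)
5. t=4/3 → T at (8/3,7); v=(2,-3)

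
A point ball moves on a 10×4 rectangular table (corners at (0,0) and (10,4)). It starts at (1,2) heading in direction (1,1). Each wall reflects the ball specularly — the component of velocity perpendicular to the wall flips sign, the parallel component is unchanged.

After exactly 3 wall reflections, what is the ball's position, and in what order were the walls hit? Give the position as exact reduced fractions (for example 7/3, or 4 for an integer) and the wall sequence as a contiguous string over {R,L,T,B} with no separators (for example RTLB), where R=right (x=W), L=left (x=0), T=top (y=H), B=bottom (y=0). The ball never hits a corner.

1. t=2 → T at (3,4); v=(1,-1)
2. t=4 → B at (7,0); v=(1,1)
3. t=3 → R at (10,3); v=(-1,1)

Final position: (10,3)
Wall sequence: TBR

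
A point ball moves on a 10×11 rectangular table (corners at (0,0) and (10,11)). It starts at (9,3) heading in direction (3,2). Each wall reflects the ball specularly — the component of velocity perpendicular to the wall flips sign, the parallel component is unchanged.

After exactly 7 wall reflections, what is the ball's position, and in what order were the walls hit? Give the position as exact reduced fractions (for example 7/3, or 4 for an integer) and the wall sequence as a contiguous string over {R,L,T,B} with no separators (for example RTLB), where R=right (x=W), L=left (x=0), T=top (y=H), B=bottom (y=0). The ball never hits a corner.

1. t=1/3 → R at (10,11/3); v=(-3,2)
2. t=10/3 → L at (0,31/3); v=(3,2)
3. t=1/3 → T at (1,11); v=(3,-2)
4. t=3 → R at (10,5); v=(-3,-2)
5. t=5/2 → B at (5/2,0); v=(-3,2)
6. t=5/6 → L at (0,5/3); v=(3,2)
7. t=10/3 → R at (10,25/3); v=(-3,2)

Final position: (10,25/3)
Wall sequence: RLTRBLR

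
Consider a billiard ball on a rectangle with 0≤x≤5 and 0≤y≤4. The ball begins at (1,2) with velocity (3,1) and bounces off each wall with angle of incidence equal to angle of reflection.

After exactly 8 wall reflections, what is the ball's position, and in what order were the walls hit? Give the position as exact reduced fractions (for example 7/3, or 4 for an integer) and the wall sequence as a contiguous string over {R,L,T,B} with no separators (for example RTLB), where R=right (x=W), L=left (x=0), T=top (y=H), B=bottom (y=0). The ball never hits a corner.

Final position: (0,11/3)
Wall sequence: RTLRBLRL

1. t=4/3 → R at (5,10/3); v=(-3,1)
2. t=2/3 → T at (3,4); v=(-3,-1)
3. t=1 → L at (0,3); v=(3,-1)
4. t=5/3 → R at (5,4/3); v=(-3,-1)
5. t=4/3 → B at (1,0); v=(-3,1)
6. t=1/3 → L at (0,1/3); v=(3,1)
7. t=5/3 → R at (5,2); v=(-3,1)
8. t=5/3 → L at (0,11/3); v=(3,1)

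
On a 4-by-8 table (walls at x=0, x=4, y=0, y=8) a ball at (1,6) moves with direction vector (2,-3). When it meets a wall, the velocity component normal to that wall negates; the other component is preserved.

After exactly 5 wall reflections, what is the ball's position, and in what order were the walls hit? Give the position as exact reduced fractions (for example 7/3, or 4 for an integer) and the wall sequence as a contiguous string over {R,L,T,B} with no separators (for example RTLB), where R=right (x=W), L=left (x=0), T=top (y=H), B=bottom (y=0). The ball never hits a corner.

1. t=3/2 → R at (4,3/2); v=(-2,-3)
2. t=1/2 → B at (3,0); v=(-2,3)
3. t=3/2 → L at (0,9/2); v=(2,3)
4. t=7/6 → T at (7/3,8); v=(2,-3)
5. t=5/6 → R at (4,11/2); v=(-2,-3)

Final position: (4,11/2)
Wall sequence: RBLTR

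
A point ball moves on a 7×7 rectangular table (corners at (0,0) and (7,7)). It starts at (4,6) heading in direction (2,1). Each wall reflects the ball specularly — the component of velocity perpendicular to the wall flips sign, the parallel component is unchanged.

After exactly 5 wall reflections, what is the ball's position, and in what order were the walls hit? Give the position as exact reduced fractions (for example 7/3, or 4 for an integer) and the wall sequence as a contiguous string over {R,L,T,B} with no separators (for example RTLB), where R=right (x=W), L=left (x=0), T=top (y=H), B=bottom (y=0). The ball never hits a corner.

Final position: (7,1/2)
Wall sequence: TRLBR

1. t=1 → T at (6,7); v=(2,-1)
2. t=1/2 → R at (7,13/2); v=(-2,-1)
3. t=7/2 → L at (0,3); v=(2,-1)
4. t=3 → B at (6,0); v=(2,1)
5. t=1/2 → R at (7,1/2); v=(-2,1)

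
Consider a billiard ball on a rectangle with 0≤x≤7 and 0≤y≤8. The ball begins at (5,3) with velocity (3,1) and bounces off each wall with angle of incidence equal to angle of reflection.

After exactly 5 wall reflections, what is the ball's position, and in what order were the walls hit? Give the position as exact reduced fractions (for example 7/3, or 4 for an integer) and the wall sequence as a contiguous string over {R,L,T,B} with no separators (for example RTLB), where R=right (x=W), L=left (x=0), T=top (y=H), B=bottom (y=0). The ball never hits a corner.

Final position: (0,16/3)
Wall sequence: RLTRL

1. t=2/3 → R at (7,11/3); v=(-3,1)
2. t=7/3 → L at (0,6); v=(3,1)
3. t=2 → T at (6,8); v=(3,-1)
4. t=1/3 → R at (7,23/3); v=(-3,-1)
5. t=7/3 → L at (0,16/3); v=(3,-1)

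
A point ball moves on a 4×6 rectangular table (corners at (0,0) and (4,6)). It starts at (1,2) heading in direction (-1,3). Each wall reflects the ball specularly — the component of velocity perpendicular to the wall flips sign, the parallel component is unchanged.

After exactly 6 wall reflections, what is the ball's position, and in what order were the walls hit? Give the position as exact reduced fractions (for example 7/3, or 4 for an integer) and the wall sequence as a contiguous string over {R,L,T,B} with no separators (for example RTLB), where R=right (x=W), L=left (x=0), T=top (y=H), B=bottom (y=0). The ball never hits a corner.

Final position: (5/3,0)
Wall sequence: LTBRTB

1. t=1 → L at (0,5); v=(1,3)
2. t=1/3 → T at (1/3,6); v=(1,-3)
3. t=2 → B at (7/3,0); v=(1,3)
4. t=5/3 → R at (4,5); v=(-1,3)
5. t=1/3 → T at (11/3,6); v=(-1,-3)
6. t=2 → B at (5/3,0); v=(-1,3)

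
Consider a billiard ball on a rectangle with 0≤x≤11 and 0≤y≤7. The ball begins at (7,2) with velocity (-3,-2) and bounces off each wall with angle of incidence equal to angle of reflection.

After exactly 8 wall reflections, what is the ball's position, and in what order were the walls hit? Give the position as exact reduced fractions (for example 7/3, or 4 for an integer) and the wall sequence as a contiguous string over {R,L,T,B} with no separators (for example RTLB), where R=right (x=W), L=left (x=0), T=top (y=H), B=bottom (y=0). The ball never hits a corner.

1. t=1 → B at (4,0); v=(-3,2)
2. t=4/3 → L at (0,8/3); v=(3,2)
3. t=13/6 → T at (13/2,7); v=(3,-2)
4. t=3/2 → R at (11,4); v=(-3,-2)
5. t=2 → B at (5,0); v=(-3,2)
6. t=5/3 → L at (0,10/3); v=(3,2)
7. t=11/6 → T at (11/2,7); v=(3,-2)
8. t=11/6 → R at (11,10/3); v=(-3,-2)

Final position: (11,10/3)
Wall sequence: BLTRBLTR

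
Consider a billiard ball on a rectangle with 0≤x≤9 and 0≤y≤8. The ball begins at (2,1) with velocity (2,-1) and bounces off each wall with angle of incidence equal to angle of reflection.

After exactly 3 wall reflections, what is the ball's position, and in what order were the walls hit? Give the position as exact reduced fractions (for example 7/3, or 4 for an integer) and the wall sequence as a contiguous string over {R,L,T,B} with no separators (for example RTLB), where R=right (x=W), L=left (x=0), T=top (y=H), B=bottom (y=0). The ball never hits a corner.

Final position: (0,7)
Wall sequence: BRL

1. t=1 → B at (4,0); v=(2,1)
2. t=5/2 → R at (9,5/2); v=(-2,1)
3. t=9/2 → L at (0,7); v=(2,1)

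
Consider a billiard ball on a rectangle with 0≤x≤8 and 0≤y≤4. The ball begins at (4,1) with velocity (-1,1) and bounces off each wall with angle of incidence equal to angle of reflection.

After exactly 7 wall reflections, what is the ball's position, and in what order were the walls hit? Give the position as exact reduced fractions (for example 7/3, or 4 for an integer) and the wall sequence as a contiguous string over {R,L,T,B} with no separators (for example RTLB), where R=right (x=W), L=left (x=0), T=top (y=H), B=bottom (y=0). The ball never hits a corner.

Final position: (1,4)
Wall sequence: TLBTRBT

1. t=3 → T at (1,4); v=(-1,-1)
2. t=1 → L at (0,3); v=(1,-1)
3. t=3 → B at (3,0); v=(1,1)
4. t=4 → T at (7,4); v=(1,-1)
5. t=1 → R at (8,3); v=(-1,-1)
6. t=3 → B at (5,0); v=(-1,1)
7. t=4 → T at (1,4); v=(-1,-1)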